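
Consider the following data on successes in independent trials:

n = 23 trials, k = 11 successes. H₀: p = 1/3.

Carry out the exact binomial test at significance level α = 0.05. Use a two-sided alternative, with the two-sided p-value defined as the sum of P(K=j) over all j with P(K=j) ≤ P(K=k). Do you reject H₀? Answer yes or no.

reject H₀: no

Exact binomial: n=23, k=11, p₀=1/3=0.3333
P(X=j) = C(n,j)·p₀^j·(1−p₀)^(n−j); p = Σ P(X=j) over j with P(X=j) ≤ P(X=11)
p-value (two-sided) = 0.18267
At α=0.05: p ≥ α → fail to reject H₀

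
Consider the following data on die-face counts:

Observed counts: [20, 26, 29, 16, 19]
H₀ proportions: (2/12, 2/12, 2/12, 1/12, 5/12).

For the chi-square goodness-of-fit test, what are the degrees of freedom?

df = k − 1 = 5 − 1 = 4

degrees of freedom = 4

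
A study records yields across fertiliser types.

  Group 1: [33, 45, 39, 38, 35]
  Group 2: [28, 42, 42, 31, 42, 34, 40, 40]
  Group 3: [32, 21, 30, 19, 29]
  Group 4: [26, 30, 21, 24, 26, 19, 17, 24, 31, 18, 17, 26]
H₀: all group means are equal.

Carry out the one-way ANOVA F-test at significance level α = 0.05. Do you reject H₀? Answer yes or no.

reject H₀: yes

Group means [38.00, 37.38, 26.20, 23.25], grand mean 29.967
SSB = Σnᵢ(x̄ᵢ−x̄)² = 1374.042; SSW = ΣΣ(x−x̄ᵢ)² = 694.925
MSB = 1374.042/3 = 458.0139; MSW = 694.925/26 = 26.7279
F = MSB/MSW = 17.1362
df = (3, 26)
p-value (upper-tail) = 0.00000
At α=0.05: p < α → reject H₀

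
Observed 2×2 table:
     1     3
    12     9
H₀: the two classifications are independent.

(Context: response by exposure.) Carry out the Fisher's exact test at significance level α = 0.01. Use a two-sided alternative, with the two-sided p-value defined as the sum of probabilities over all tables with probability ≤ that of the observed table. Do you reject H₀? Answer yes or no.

reject H₀: no

Margins: r₁=4, r₂=21, c₁=13, c₂=12, n=25
p_obs = C(4,1)·C(21,12)/C(25,13); sum pmf over tables with pmf ≤ p_obs
p-value (two-sided) = 0.32174
At α=0.01: p ≥ α → fail to reject H₀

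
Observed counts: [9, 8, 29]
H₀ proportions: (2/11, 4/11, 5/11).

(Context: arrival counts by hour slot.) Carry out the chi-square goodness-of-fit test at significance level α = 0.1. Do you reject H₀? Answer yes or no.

n = 46; E_i = n·p_i = [8.36, 16.73, 20.91]
χ² = (9−8.36)²/8.36 + (8−16.73)²/16.73 + (29−20.91)²/20.91 = 7.7326
df = 2
p-value (upper-tail) = 0.02094
At α=0.1: p < α → reject H₀

reject H₀: yes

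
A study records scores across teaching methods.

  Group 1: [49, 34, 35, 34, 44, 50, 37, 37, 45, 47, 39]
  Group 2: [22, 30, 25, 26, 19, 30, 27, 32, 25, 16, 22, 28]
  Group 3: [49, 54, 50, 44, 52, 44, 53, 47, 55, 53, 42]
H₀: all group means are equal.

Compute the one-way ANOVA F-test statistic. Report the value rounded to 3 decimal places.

test statistic = 65.415

Group means [41.00, 25.17, 49.36], grand mean 38.118
SSB = Σnᵢ(x̄ᵢ−x̄)² = 3495.317; SSW = ΣΣ(x−x̄ᵢ)² = 828.212
MSB = 3495.317/2 = 1747.6586; MSW = 828.212/31 = 26.7165
F = MSB/MSW = 65.4149
df = (2, 31)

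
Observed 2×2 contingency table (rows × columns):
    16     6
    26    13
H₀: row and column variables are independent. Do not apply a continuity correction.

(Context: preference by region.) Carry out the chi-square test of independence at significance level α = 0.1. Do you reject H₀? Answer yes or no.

Row totals [22, 39], col totals [42, 19], n=61
χ² = (16−15.15)²/15.15 + (6−6.85)²/6.85 + (26−26.85)²/26.85 + (13−12.15)²/12.15 = 0.2409
df = 1
p-value (upper-tail) = 0.62355
At α=0.1: p ≥ α → fail to reject H₀

reject H₀: no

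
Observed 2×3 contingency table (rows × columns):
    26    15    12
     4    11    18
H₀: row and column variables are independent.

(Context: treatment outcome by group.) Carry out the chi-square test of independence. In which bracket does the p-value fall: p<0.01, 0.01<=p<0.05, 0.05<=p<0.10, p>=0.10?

p-value bracket: p<0.01

Row totals [53, 33], col totals [30, 26, 30], n=86
χ² = (26−18.49)²/18.49 + (15−16.02)²/16.02 + (12−18.49)²/18.49 + (4−11.51)²/11.51 + (11−9.98)²/9.98 + (18−11.51)²/11.51 = 14.0578
df = 2
p-value (upper-tail) = 0.00089
→ bracket: p<0.01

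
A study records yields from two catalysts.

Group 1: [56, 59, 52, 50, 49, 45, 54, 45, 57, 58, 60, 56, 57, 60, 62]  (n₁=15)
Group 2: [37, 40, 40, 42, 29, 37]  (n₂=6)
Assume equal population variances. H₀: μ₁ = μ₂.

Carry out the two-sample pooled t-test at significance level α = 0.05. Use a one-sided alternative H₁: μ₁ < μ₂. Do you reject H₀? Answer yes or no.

reject H₀: no

x̄₁=54.667, s₁=5.367, n₁=15
x̄₂=37.500, s₂=4.593, n₂=6
s_p² = [14·5.367² + 5·4.593²]/19 = 26.7807
SE = √(s_p²·(1/15+1/6)) = 2.4998
t = (54.667−37.500)/2.4998 = 6.8673
df = 19
p-value (one-sided, H₁ less) = 1.00000
At α=0.05: p ≥ α → fail to reject H₀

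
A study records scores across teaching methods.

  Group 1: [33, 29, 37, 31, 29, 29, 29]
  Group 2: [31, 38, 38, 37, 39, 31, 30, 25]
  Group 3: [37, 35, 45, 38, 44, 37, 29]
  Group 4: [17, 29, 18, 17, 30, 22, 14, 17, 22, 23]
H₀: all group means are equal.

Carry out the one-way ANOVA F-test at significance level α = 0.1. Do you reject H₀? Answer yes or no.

Group means [31.00, 33.62, 37.86, 20.90], grand mean 30.000
SSB = Σnᵢ(x̄ᵢ−x̄)² = 1372.368; SSW = ΣΣ(x−x̄ᵢ)² = 669.632
MSB = 1372.368/3 = 457.4560; MSW = 669.632/28 = 23.9154
F = MSB/MSW = 19.1281
df = (3, 28)
p-value (upper-tail) = 0.00000
At α=0.1: p < α → reject H₀

reject H₀: yes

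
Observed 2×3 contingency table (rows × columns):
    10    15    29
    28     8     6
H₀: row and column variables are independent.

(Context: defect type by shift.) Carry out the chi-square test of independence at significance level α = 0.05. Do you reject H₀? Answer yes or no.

reject H₀: yes

Row totals [54, 42], col totals [38, 23, 35], n=96
χ² = (10−21.38)²/21.38 + (15−12.94)²/12.94 + (29−19.69)²/19.69 + (28−16.62)²/16.62 + (8−10.06)²/10.06 + (6−15.31)²/15.31 = 24.6563
df = 2
p-value (upper-tail) = 0.00000
At α=0.05: p < α → reject H₀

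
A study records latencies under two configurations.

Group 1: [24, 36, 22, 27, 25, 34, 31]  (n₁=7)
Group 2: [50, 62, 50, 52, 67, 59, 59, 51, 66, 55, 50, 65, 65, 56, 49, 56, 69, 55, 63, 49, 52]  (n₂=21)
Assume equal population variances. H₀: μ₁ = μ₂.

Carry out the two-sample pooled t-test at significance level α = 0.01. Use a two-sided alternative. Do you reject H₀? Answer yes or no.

reject H₀: yes

x̄₁=28.429, s₁=5.318, n₁=7
x̄₂=57.143, s₂=6.680, n₂=21
s_p² = [6·5.318² + 20·6.680²]/26 = 40.8571
SE = √(s_p²·(1/7+1/21)) = 2.7897
t = (28.429−57.143)/2.7897 = -10.2930
df = 26
p-value (two-sided) = 0.00000
At α=0.01: p < α → reject H₀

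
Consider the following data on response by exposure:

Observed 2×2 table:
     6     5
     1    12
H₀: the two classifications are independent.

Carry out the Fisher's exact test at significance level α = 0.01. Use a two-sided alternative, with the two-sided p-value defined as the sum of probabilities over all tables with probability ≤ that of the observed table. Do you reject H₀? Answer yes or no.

Margins: r₁=11, r₂=13, c₁=7, c₂=17, n=24
p_obs = C(11,6)·C(13,1)/C(24,7); sum pmf over tables with pmf ≤ p_obs
p-value (two-sided) = 0.02326
At α=0.01: p ≥ α → fail to reject H₀

reject H₀: no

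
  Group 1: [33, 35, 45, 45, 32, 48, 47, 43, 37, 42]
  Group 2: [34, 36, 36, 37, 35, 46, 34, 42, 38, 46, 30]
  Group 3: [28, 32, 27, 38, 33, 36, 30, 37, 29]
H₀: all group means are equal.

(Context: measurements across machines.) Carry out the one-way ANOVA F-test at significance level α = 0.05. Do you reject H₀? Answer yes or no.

reject H₀: yes

Group means [40.70, 37.64, 32.22], grand mean 37.033
SSB = Σnᵢ(x̄ᵢ−x̄)² = 346.766; SSW = ΣΣ(x−x̄ᵢ)² = 706.201
MSB = 346.766/2 = 173.3828; MSW = 706.201/27 = 26.1556
F = MSB/MSW = 6.6289
df = (2, 27)
p-value (upper-tail) = 0.00455
At α=0.05: p < α → reject H₀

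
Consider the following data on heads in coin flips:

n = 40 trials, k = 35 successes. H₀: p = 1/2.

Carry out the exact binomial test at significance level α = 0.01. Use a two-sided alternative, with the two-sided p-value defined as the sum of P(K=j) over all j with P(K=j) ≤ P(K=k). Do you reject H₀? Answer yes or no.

Exact binomial: n=40, k=35, p₀=1/2=0.5000
P(X=j) = C(n,j)·p₀^j·(1−p₀)^(n−j); p = Σ P(X=j) over j with P(X=j) ≤ P(X=35)
p-value (two-sided) = 0.00000
At α=0.01: p < α → reject H₀

reject H₀: yes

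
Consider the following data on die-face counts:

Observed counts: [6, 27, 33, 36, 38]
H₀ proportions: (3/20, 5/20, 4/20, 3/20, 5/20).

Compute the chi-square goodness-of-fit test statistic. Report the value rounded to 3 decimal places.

n = 140; E_i = n·p_i = [21.00, 35.00, 28.00, 21.00, 35.00]
χ² = (6−21.00)²/21.00 + (27−35.00)²/35.00 + (33−28.00)²/28.00 + (36−21.00)²/21.00 + (38−35.00)²/35.00 = 24.4071
df = 4

test statistic = 24.407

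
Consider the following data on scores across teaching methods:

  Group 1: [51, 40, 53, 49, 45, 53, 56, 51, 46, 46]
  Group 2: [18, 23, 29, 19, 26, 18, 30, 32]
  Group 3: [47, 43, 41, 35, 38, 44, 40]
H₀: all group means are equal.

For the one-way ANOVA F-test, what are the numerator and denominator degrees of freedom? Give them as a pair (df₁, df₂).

k = 3 groups, N = 25 total
df = (k−1, N−k) = (3−1, 25−3) = (2, 22)

degrees of freedom = [2, 22]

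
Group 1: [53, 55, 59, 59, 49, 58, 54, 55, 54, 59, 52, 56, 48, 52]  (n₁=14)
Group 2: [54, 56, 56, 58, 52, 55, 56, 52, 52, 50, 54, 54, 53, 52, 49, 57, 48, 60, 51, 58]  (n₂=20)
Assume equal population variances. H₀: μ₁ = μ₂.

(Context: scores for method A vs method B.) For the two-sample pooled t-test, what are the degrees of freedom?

df = n₁ + n₂ − 2 = 14 + 20 − 2 = 32

degrees of freedom = 32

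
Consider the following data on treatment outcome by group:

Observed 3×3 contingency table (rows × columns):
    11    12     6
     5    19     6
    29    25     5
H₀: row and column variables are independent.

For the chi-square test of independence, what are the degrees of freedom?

degrees of freedom = 4

df = (r−1)(c−1) = (3−1)·(3−1) = 4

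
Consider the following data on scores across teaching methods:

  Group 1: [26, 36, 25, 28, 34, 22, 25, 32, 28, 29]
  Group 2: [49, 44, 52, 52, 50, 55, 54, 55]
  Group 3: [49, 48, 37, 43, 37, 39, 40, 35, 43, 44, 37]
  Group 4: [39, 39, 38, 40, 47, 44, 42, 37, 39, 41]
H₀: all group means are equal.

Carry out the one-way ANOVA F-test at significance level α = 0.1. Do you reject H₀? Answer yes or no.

Group means [28.50, 51.38, 41.09, 40.60], grand mean 39.846
SSB = Σnᵢ(x̄ᵢ−x̄)² = 2373.393; SSW = ΣΣ(x−x̄ᵢ)² = 569.684
MSB = 2373.393/3 = 791.1309; MSW = 569.684/35 = 16.2767
F = MSB/MSW = 48.6052
df = (3, 35)
p-value (upper-tail) = 0.00000
At α=0.1: p < α → reject H₀

reject H₀: yes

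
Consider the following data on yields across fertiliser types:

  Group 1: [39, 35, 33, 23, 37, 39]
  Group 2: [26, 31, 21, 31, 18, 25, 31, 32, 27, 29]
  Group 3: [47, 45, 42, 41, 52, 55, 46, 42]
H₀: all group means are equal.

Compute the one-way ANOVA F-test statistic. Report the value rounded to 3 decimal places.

Group means [34.33, 27.10, 46.25], grand mean 35.292
SSB = Σnᵢ(x̄ᵢ−x̄)² = 1637.225; SSW = ΣΣ(x−x̄ᵢ)² = 555.733
MSB = 1637.225/2 = 818.6125; MSW = 555.733/21 = 26.4635
F = MSB/MSW = 30.9337
df = (2, 21)

test statistic = 30.934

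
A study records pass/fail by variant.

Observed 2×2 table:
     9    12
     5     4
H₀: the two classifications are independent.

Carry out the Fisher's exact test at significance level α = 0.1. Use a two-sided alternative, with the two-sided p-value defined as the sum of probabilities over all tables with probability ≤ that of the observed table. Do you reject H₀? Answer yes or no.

reject H₀: no

Margins: r₁=21, r₂=9, c₁=14, c₂=16, n=30
p_obs = C(21,9)·C(9,5)/C(30,14); sum pmf over tables with pmf ≤ p_obs
p-value (two-sided) = 0.69439
At α=0.1: p ≥ α → fail to reject H₀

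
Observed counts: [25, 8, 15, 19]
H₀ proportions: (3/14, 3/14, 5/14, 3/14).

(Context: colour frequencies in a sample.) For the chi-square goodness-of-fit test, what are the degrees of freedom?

degrees of freedom = 3

df = k − 1 = 4 − 1 = 3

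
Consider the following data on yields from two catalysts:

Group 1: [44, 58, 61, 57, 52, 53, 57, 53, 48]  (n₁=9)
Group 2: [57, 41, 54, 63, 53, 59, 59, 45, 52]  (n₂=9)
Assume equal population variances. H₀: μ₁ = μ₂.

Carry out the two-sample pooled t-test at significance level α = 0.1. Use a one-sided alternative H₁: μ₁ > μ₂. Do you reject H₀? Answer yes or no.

x̄₁=53.667, s₁=5.292, n₁=9
x̄₂=53.667, s₂=7.018, n₂=9
s_p² = [8·5.292² + 8·7.018²]/16 = 38.6250
SE = √(s_p²·(1/9+1/9)) = 2.9297
t = (53.667−53.667)/2.9297 = 0.0000
df = 16
p-value (one-sided, H₁ greater) = 0.50000
At α=0.1: p ≥ α → fail to reject H₀

reject H₀: no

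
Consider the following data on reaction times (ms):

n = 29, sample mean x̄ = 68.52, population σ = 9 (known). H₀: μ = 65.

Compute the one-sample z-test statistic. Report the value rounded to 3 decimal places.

test statistic = 2.106

SE = σ/√n = 9/√29 = 1.6713
z = (x̄−μ₀)/SE = (68.52−65)/1.6713 = 2.1062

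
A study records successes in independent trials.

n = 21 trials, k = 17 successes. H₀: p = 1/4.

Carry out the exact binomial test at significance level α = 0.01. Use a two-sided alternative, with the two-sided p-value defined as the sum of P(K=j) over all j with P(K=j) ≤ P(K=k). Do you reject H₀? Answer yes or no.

Exact binomial: n=21, k=17, p₀=1/4=0.2500
P(X=j) = C(n,j)·p₀^j·(1−p₀)^(n−j); p = Σ P(X=j) over j with P(X=j) ≤ P(X=17)
p-value (two-sided) = 0.00000
At α=0.01: p < α → reject H₀

reject H₀: yes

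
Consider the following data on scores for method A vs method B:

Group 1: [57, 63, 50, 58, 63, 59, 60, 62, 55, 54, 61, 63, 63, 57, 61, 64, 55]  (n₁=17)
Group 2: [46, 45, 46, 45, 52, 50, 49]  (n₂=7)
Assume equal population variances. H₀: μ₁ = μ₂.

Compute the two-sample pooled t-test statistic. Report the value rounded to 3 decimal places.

test statistic = 6.968

x̄₁=59.118, s₁=3.982, n₁=17
x̄₂=47.571, s₂=2.760, n₂=7
s_p² = [16·3.982² + 6·2.760²]/22 = 13.6127
SE = √(s_p²·(1/17+1/7)) = 1.6569
t = (59.118−47.571)/1.6569 = 6.9684
df = 22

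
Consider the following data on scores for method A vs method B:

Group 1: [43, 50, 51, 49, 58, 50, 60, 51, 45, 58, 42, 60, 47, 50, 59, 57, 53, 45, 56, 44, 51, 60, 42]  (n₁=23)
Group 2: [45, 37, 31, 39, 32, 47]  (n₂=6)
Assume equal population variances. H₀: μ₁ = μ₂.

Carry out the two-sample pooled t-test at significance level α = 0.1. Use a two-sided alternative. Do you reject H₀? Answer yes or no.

reject H₀: yes

x̄₁=51.348, s₁=6.169, n₁=23
x̄₂=38.500, s₂=6.565, n₂=6
s_p² = [22·6.169² + 5·6.565²]/27 = 38.9895
SE = √(s_p²·(1/23+1/6)) = 2.8624
t = (51.348−38.500)/2.8624 = 4.4884
df = 27
p-value (two-sided) = 0.00012
At α=0.1: p < α → reject H₀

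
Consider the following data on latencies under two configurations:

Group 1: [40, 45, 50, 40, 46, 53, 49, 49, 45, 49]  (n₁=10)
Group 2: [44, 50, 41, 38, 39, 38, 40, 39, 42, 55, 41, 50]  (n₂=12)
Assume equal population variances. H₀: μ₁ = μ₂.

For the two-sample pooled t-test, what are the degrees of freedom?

degrees of freedom = 20

df = n₁ + n₂ − 2 = 10 + 12 − 2 = 20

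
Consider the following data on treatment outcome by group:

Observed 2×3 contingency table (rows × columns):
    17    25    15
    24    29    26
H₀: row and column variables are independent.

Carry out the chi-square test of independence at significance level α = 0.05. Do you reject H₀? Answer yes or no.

Row totals [57, 79], col totals [41, 54, 41], n=136
χ² = (17−17.18)²/17.18 + (25−22.63)²/22.63 + (15−17.18)²/17.18 + (24−23.82)²/23.82 + (29−31.37)²/31.37 + (26−23.82)²/23.82 = 0.9076
df = 2
p-value (upper-tail) = 0.63522
At α=0.05: p ≥ α → fail to reject H₀

reject H₀: no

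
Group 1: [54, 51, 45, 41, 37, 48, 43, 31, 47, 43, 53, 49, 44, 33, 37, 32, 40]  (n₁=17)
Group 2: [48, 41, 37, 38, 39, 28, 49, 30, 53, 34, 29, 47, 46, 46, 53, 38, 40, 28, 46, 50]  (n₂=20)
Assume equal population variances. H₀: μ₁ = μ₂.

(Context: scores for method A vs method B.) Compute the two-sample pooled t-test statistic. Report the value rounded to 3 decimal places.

test statistic = 0.714

x̄₁=42.824, s₁=7.143, n₁=17
x̄₂=41.000, s₂=8.221, n₂=20
s_p² = [16·7.143² + 19·8.221²]/35 = 60.0134
SE = √(s_p²·(1/17+1/20)) = 2.5556
t = (42.824−41.000)/2.5556 = 0.7136
df = 35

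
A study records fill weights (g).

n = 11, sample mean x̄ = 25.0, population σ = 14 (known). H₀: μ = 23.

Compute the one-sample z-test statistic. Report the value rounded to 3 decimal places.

test statistic = 0.474

SE = σ/√n = 14/√11 = 4.2212
z = (x̄−μ₀)/SE = (25.0−23)/4.2212 = 0.4738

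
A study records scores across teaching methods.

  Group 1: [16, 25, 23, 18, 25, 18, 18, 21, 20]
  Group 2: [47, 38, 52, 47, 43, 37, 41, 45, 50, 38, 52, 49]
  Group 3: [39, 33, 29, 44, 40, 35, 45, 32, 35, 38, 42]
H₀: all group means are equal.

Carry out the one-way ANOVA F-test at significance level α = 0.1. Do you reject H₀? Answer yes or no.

Group means [20.44, 44.92, 37.45], grand mean 35.469
SSB = Σnᵢ(x̄ᵢ−x̄)² = 3146.103; SSW = ΣΣ(x−x̄ᵢ)² = 677.866
MSB = 3146.103/2 = 1573.0513; MSW = 677.866/29 = 23.3747
F = MSB/MSW = 67.2972
df = (2, 29)
p-value (upper-tail) = 0.00000
At α=0.1: p < α → reject H₀

reject H₀: yes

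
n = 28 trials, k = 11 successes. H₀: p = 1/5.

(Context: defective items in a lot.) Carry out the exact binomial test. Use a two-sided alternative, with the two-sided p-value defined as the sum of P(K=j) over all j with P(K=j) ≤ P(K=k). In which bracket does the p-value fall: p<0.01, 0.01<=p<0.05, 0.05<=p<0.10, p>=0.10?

Exact binomial: n=28, k=11, p₀=1/5=0.2000
P(X=j) = C(n,j)·p₀^j·(1−p₀)^(n−j); p = Σ P(X=j) over j with P(X=j) ≤ P(X=11)
p-value (two-sided) = 0.01680
→ bracket: 0.01<=p<0.05

p-value bracket: 0.01<=p<0.05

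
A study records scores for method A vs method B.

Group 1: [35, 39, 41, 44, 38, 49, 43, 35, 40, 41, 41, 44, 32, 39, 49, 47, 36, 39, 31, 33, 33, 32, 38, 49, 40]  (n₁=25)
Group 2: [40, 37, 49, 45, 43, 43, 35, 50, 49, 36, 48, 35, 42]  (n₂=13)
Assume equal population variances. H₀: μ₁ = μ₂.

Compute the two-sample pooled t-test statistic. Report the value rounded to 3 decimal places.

x̄₁=39.520, s₁=5.455, n₁=25
x̄₂=42.462, s₂=5.547, n₂=13
s_p² = [24·5.455² + 12·5.547²]/36 = 30.0964
SE = √(s_p²·(1/25+1/13)) = 1.8759
t = (39.520−42.462)/1.8759 = -1.5681
df = 36

test statistic = -1.568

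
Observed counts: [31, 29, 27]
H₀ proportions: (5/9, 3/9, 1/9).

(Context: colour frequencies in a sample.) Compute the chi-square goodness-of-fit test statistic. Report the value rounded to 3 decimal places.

test statistic = 37.297

n = 87; E_i = n·p_i = [48.33, 29.00, 9.67]
χ² = (31−48.33)²/48.33 + (29−29.00)²/29.00 + (27−9.67)²/9.67 = 37.2966
df = 2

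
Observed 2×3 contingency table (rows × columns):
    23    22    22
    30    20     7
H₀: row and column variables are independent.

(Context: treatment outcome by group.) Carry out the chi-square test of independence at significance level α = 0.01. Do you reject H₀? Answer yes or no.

reject H₀: no

Row totals [67, 57], col totals [53, 42, 29], n=124
χ² = (23−28.64)²/28.64 + (22−22.69)²/22.69 + (22−15.67)²/15.67 + (30−24.36)²/24.36 + (20−19.31)²/19.31 + (7−13.33)²/13.33 = 8.0241
df = 2
p-value (upper-tail) = 0.01810
At α=0.01: p ≥ α → fail to reject H₀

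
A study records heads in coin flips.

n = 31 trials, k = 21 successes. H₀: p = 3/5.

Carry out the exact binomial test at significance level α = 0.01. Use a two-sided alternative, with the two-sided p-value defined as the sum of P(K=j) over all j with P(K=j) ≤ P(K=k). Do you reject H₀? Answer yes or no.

reject H₀: no

Exact binomial: n=31, k=21, p₀=3/5=0.6000
P(X=j) = C(n,j)·p₀^j·(1−p₀)^(n−j); p = Σ P(X=j) over j with P(X=j) ≤ P(X=21)
p-value (two-sided) = 0.46482
At α=0.01: p ≥ α → fail to reject H₀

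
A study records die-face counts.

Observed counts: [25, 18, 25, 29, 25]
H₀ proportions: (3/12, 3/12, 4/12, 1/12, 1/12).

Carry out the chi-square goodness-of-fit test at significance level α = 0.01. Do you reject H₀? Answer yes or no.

reject H₀: yes

n = 122; E_i = n·p_i = [30.50, 30.50, 40.67, 10.17, 10.17]
χ² = (25−30.50)²/30.50 + (18−30.50)²/30.50 + (25−40.67)²/40.67 + (29−10.17)²/10.17 + (25−10.17)²/10.17 = 68.6803
df = 4
p-value (upper-tail) = 0.00000
At α=0.01: p < α → reject H₀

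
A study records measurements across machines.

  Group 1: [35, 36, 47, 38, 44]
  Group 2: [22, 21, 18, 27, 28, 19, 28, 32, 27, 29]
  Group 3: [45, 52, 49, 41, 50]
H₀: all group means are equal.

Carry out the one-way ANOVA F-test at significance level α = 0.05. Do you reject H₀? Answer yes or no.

Group means [40.00, 25.10, 47.40], grand mean 34.400
SSB = Σnᵢ(x̄ᵢ−x̄)² = 1866.700; SSW = ΣΣ(x−x̄ᵢ)² = 388.100
MSB = 1866.700/2 = 933.3500; MSW = 388.100/17 = 22.8294
F = MSB/MSW = 40.8837
df = (2, 17)
p-value (upper-tail) = 0.00000
At α=0.05: p < α → reject H₀

reject H₀: yes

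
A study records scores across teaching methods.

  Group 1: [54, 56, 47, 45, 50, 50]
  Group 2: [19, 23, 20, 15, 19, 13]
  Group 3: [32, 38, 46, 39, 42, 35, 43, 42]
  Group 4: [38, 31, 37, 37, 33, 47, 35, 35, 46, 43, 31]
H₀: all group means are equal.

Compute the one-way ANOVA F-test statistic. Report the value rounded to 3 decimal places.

test statistic = 48.237

Group means [50.33, 18.17, 39.62, 37.55], grand mean 36.806
SSB = Σnᵢ(x̄ᵢ−x̄)² = 3252.070; SSW = ΣΣ(x−x̄ᵢ)² = 606.769
MSB = 3252.070/3 = 1084.0233; MSW = 606.769/27 = 22.4729
F = MSB/MSW = 48.2369
df = (3, 27)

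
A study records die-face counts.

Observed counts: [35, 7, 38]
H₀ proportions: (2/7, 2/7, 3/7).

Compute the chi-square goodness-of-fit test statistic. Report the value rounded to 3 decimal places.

n = 80; E_i = n·p_i = [22.86, 22.86, 34.29]
χ² = (35−22.86)²/22.86 + (7−22.86)²/22.86 + (38−34.29)²/34.29 = 17.8542
df = 2

test statistic = 17.854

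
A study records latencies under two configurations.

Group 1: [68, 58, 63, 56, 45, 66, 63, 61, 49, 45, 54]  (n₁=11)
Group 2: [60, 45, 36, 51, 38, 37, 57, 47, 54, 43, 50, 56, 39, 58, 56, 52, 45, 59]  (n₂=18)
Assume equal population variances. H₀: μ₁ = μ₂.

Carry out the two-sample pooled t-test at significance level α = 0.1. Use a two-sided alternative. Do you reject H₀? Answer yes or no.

reject H₀: yes

x̄₁=57.091, s₁=8.080, n₁=11
x̄₂=49.056, s₂=8.077, n₂=18
s_p² = [10·8.080² + 17·8.077²]/27 = 65.2538
SE = √(s_p²·(1/11+1/18)) = 3.0915
t = (57.091−49.056)/3.0915 = 2.5992
df = 27
p-value (two-sided) = 0.01496
At α=0.1: p < α → reject H₀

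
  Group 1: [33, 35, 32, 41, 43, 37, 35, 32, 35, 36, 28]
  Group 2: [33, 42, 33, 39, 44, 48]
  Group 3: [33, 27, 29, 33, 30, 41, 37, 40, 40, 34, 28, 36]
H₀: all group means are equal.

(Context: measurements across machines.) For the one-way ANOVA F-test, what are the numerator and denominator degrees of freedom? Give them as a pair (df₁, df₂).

degrees of freedom = [2, 26]

k = 3 groups, N = 29 total
df = (k−1, N−k) = (3−1, 29−3) = (2, 26)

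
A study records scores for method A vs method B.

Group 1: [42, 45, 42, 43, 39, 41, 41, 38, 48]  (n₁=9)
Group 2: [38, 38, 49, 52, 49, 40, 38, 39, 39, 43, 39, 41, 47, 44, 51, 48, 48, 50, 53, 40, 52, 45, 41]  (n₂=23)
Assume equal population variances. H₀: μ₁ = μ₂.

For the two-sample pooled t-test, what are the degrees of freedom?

degrees of freedom = 30

df = n₁ + n₂ − 2 = 9 + 23 − 2 = 30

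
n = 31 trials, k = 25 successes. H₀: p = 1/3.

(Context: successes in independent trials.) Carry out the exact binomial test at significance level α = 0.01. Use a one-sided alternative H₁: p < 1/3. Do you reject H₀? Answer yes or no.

reject H₀: no

Exact binomial: n=31, k=25, p₀=1/3=0.3333
P(X≤25) from Σ C(n,i)·p₀^i·(1−p₀)^(n−i)
p-value (one-sided, H₁ less) = 1.00000
At α=0.01: p ≥ α → fail to reject H₀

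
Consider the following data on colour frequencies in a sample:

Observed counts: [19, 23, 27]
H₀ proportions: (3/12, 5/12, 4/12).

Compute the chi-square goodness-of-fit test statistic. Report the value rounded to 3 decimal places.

test statistic = 2.023

n = 69; E_i = n·p_i = [17.25, 28.75, 23.00]
χ² = (19−17.25)²/17.25 + (23−28.75)²/28.75 + (27−23.00)²/23.00 = 2.0232
df = 2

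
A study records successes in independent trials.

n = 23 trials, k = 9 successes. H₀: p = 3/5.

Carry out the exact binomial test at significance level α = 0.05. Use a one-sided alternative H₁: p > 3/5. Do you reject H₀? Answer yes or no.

reject H₀: no

Exact binomial: n=23, k=9, p₀=3/5=0.6000
P(X≥9) from Σ C(n,i)·p₀^i·(1−p₀)^(n−i)
p-value (one-sided, H₁ greater) = 0.98718
At α=0.05: p ≥ α → fail to reject H₀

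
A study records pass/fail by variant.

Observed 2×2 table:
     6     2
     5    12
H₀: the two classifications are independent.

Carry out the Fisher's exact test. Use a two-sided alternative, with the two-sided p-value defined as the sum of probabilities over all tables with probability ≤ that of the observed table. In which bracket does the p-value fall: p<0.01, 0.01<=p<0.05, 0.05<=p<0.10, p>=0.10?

p-value bracket: 0.05<=p<0.10

Margins: r₁=8, r₂=17, c₁=11, c₂=14, n=25
p_obs = C(8,6)·C(17,5)/C(25,11); sum pmf over tables with pmf ≤ p_obs
p-value (two-sided) = 0.08098
→ bracket: 0.05<=p<0.10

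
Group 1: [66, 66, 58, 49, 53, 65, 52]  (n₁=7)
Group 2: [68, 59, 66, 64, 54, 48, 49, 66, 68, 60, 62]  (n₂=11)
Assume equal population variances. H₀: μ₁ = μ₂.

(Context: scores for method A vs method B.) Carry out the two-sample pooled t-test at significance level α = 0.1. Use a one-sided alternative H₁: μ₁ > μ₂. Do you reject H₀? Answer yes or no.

reject H₀: no

x̄₁=58.429, s₁=7.277, n₁=7
x̄₂=60.364, s₂=7.215, n₂=11
s_p² = [6·7.277² + 10·7.215²]/16 = 52.3912
SE = √(s_p²·(1/7+1/11)) = 3.4996
t = (58.429−60.364)/3.4996 = -0.5529
df = 16
p-value (one-sided, H₁ greater) = 0.70603
At α=0.1: p ≥ α → fail to reject H₀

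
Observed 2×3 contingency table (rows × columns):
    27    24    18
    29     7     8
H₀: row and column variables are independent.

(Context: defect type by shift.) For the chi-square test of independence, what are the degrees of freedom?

degrees of freedom = 2

df = (r−1)(c−1) = (2−1)·(3−1) = 2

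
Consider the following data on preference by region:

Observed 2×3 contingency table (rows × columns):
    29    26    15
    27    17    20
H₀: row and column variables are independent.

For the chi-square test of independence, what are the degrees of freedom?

df = (r−1)(c−1) = (2−1)·(3−1) = 2

degrees of freedom = 2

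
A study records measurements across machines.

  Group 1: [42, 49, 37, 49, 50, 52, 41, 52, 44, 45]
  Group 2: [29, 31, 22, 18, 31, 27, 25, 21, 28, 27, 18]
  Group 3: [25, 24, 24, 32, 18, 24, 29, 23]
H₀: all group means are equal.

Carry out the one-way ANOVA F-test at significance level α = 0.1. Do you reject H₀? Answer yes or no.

reject H₀: yes

Group means [46.10, 25.18, 24.88], grand mean 32.310
SSB = Σnᵢ(x̄ᵢ−x̄)² = 2902.796; SSW = ΣΣ(x−x̄ᵢ)² = 581.411
MSB = 2902.796/2 = 1451.3978; MSW = 581.411/26 = 22.3620
F = MSB/MSW = 64.9047
df = (2, 26)
p-value (upper-tail) = 0.00000
At α=0.1: p < α → reject H₀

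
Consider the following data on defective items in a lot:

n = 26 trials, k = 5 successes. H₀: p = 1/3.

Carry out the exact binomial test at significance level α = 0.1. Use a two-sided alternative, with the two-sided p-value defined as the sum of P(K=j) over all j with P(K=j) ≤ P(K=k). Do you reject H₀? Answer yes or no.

reject H₀: no

Exact binomial: n=26, k=5, p₀=1/3=0.3333
P(X=j) = C(n,j)·p₀^j·(1−p₀)^(n−j); p = Σ P(X=j) over j with P(X=j) ≤ P(X=5)
p-value (two-sided) = 0.14831
At α=0.1: p ≥ α → fail to reject H₀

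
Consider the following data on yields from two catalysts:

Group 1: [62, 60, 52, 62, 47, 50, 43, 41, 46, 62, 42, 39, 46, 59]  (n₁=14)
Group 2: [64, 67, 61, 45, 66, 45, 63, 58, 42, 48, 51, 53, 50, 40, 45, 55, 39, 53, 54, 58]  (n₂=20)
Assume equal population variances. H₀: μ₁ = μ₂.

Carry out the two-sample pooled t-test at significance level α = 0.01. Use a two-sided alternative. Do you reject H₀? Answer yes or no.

reject H₀: no

x̄₁=50.786, s₁=8.613, n₁=14
x̄₂=52.850, s₂=8.647, n₂=20
s_p² = [13·8.613² + 19·8.647²]/32 = 74.5283
SE = √(s_p²·(1/14+1/20)) = 3.0083
t = (50.786−52.850)/3.0083 = -0.6862
df = 32
p-value (two-sided) = 0.49753
At α=0.01: p ≥ α → fail to reject H₀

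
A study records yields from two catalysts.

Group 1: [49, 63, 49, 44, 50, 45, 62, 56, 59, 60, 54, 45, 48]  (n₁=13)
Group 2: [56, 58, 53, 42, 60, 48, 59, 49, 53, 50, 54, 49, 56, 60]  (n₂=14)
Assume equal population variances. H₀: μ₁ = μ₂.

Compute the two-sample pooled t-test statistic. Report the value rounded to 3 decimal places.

test statistic = -0.319

x̄₁=52.615, s₁=6.764, n₁=13
x̄₂=53.357, s₂=5.286, n₂=14
s_p² = [12·6.764² + 13·5.286²]/25 = 36.4916
SE = √(s_p²·(1/13+1/14)) = 2.3267
t = (52.615−53.357)/2.3267 = -0.3188
df = 25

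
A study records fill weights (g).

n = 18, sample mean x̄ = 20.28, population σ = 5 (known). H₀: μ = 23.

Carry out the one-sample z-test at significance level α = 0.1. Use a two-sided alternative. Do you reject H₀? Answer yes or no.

reject H₀: yes

SE = σ/√n = 5/√18 = 1.1785
z = (x̄−μ₀)/SE = (20.28−23)/1.1785 = -2.3080
p-value (two-sided) = 0.02100
At α=0.1: p < α → reject H₀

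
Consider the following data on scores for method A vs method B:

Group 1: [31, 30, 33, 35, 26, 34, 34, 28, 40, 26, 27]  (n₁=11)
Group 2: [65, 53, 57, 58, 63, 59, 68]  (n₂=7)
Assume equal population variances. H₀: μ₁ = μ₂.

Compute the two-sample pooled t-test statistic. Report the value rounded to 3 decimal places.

x̄₁=31.273, s₁=4.407, n₁=11
x̄₂=60.429, s₂=5.159, n₂=7
s_p² = [10·4.407² + 6·5.159²]/16 = 22.1185
SE = √(s_p²·(1/11+1/7)) = 2.2739
t = (31.273−60.429)/2.2739 = -12.8220
df = 16

test statistic = -12.822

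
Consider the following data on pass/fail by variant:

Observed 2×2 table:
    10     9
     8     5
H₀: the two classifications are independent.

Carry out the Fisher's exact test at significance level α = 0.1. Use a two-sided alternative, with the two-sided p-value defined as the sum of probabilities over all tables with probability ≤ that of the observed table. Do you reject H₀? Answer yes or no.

reject H₀: no

Margins: r₁=19, r₂=13, c₁=18, c₂=14, n=32
p_obs = C(19,10)·C(13,8)/C(32,18); sum pmf over tables with pmf ≤ p_obs
p-value (two-sided) = 0.72489
At α=0.1: p ≥ α → fail to reject H₀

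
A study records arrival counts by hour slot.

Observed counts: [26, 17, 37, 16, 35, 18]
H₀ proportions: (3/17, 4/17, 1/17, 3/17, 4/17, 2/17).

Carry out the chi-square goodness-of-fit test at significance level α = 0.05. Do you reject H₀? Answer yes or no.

reject H₀: yes

n = 149; E_i = n·p_i = [26.29, 35.06, 8.76, 26.29, 35.06, 17.53]
χ² = (26−26.29)²/26.29 + (17−35.06)²/35.06 + (37−8.76)²/8.76 + (16−26.29)²/26.29 + (35−35.06)²/35.06 + (18−17.53)²/17.53 = 104.3076
df = 5
p-value (upper-tail) = 0.00000
At α=0.05: p < α → reject H₀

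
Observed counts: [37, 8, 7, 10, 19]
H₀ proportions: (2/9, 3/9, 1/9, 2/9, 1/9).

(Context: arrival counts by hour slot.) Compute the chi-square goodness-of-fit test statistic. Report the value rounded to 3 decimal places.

test statistic = 48.537

n = 81; E_i = n·p_i = [18.00, 27.00, 9.00, 18.00, 9.00]
χ² = (37−18.00)²/18.00 + (8−27.00)²/27.00 + (7−9.00)²/9.00 + (10−18.00)²/18.00 + (19−9.00)²/9.00 = 48.5370
df = 4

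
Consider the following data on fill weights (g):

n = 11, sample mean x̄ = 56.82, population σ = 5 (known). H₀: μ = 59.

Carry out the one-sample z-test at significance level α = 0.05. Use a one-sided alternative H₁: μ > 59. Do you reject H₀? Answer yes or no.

SE = σ/√n = 5/√11 = 1.5076
z = (x̄−μ₀)/SE = (56.82−59)/1.5076 = -1.4460
p-value (one-sided, H₁ greater) = 0.92592
At α=0.05: p ≥ α → fail to reject H₀

reject H₀: no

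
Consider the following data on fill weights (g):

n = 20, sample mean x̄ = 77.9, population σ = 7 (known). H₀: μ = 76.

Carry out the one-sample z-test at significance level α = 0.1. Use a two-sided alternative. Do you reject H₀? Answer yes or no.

reject H₀: no

SE = σ/√n = 7/√20 = 1.5652
z = (x̄−μ₀)/SE = (77.9−76)/1.5652 = 1.2139
p-value (two-sided) = 0.22480
At α=0.1: p ≥ α → fail to reject H₀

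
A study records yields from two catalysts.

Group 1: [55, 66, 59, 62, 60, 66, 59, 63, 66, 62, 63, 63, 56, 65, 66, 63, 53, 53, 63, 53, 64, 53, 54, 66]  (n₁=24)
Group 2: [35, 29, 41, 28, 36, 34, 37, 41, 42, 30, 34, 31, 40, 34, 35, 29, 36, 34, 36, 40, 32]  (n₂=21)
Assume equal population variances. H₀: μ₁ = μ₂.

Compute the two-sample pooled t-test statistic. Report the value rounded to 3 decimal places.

x̄₁=60.542, s₁=4.854, n₁=24
x̄₂=34.952, s₂=4.201, n₂=21
s_p² = [23·4.854² + 20·4.201²]/43 = 20.8119
SE = √(s_p²·(1/24+1/21)) = 1.3632
t = (60.542−34.952)/1.3632 = 18.7720
df = 43

test statistic = 18.772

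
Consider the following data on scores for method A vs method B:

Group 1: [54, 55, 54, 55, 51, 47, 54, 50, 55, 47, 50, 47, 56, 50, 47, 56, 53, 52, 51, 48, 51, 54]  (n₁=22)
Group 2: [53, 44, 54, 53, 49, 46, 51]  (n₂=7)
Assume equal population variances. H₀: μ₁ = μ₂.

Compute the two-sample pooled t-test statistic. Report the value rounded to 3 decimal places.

test statistic = 1.177

x̄₁=51.682, s₁=3.123, n₁=22
x̄₂=50.000, s₂=3.830, n₂=7
s_p² = [21·3.123² + 6·3.830²]/27 = 10.8434
SE = √(s_p²·(1/22+1/7)) = 1.4290
t = (51.682−50.000)/1.4290 = 1.1769
df = 27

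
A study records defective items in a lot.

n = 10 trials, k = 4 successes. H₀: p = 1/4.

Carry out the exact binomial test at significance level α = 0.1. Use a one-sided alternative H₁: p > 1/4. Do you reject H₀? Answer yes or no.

reject H₀: no

Exact binomial: n=10, k=4, p₀=1/4=0.2500
P(X≥4) from Σ C(n,i)·p₀^i·(1−p₀)^(n−i)
p-value (one-sided, H₁ greater) = 0.22412
At α=0.1: p ≥ α → fail to reject H₀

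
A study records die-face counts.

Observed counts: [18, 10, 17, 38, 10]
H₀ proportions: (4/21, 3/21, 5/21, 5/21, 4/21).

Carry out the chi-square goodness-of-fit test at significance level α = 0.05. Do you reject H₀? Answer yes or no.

reject H₀: yes

n = 93; E_i = n·p_i = [17.71, 13.29, 22.14, 22.14, 17.71]
χ² = (18−17.71)²/17.71 + (10−13.29)²/13.29 + (17−22.14)²/22.14 + (38−22.14)²/22.14 + (10−17.71)²/17.71 = 16.7269
df = 4
p-value (upper-tail) = 0.00218
At α=0.05: p < α → reject H₀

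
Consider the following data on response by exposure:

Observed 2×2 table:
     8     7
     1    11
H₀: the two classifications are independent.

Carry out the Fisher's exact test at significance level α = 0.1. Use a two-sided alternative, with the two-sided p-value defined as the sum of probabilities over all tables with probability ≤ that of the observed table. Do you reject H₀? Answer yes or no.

Margins: r₁=15, r₂=12, c₁=9, c₂=18, n=27
p_obs = C(15,8)·C(12,1)/C(27,9); sum pmf over tables with pmf ≤ p_obs
p-value (two-sided) = 0.01918
At α=0.1: p < α → reject H₀

reject H₀: yes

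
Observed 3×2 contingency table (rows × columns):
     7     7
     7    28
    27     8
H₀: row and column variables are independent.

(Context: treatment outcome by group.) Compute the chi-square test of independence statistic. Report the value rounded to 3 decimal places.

Row totals [14, 35, 35], col totals [41, 43], n=84
χ² = (7−6.83)²/6.83 + (7−7.17)²/7.17 + (7−17.08)²/17.08 + (28−17.92)²/17.92 + (27−17.08)²/17.08 + (8−17.92)²/17.92 = 22.8796
df = 2

test statistic = 22.880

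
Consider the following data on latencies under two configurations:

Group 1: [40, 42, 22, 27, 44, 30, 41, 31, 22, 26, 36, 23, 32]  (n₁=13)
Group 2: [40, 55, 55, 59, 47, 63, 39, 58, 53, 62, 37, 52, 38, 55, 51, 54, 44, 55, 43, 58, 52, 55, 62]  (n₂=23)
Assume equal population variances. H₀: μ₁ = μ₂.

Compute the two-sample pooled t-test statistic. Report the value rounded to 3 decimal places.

x̄₁=32.000, s₁=7.916, n₁=13
x̄₂=51.609, s₂=7.959, n₂=23
s_p² = [12·7.916² + 22·7.959²]/34 = 63.1023
SE = √(s_p²·(1/13+1/23)) = 2.7564
t = (32.000−51.609)/2.7564 = -7.1139
df = 34

test statistic = -7.114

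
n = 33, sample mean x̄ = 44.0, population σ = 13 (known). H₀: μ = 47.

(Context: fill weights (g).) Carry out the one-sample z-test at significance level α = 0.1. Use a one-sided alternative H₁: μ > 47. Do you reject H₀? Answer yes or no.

reject H₀: no

SE = σ/√n = 13/√33 = 2.2630
z = (x̄−μ₀)/SE = (44.0−47)/2.2630 = -1.3257
p-value (one-sided, H₁ greater) = 0.90753
At α=0.1: p ≥ α → fail to reject H₀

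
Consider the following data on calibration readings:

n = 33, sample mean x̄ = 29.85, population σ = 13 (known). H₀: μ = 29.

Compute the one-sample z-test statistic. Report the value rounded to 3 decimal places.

SE = σ/√n = 13/√33 = 2.2630
z = (x̄−μ₀)/SE = (29.85−29)/2.2630 = 0.3756

test statistic = 0.376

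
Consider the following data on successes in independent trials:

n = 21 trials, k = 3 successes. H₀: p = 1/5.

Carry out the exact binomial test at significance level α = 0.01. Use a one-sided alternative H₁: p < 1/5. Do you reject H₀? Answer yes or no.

reject H₀: no

Exact binomial: n=21, k=3, p₀=1/5=0.2000
P(X≤3) from Σ C(n,i)·p₀^i·(1−p₀)^(n−i)
p-value (one-sided, H₁ less) = 0.37038
At α=0.01: p ≥ α → fail to reject H₀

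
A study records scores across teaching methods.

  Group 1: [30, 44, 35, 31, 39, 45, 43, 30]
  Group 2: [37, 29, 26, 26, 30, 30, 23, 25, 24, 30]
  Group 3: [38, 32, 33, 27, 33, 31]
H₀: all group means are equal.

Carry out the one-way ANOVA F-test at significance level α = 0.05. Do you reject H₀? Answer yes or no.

Group means [37.12, 28.00, 32.33], grand mean 32.125
SSB = Σnᵢ(x̄ᵢ−x̄)² = 370.417; SSW = ΣΣ(x−x̄ᵢ)² = 506.208
MSB = 370.417/2 = 185.2083; MSW = 506.208/21 = 24.1052
F = MSB/MSW = 7.6833
df = (2, 21)
p-value (upper-tail) = 0.00313
At α=0.05: p < α → reject H₀

reject H₀: yes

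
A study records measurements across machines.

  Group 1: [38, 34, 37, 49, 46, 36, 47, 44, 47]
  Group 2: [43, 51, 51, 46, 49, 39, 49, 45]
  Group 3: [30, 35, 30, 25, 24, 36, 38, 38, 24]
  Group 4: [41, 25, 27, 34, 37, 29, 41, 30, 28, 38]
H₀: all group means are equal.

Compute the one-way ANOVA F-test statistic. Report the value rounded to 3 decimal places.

test statistic = 15.419

Group means [42.00, 46.62, 31.11, 33.00], grand mean 37.806
SSB = Σnᵢ(x̄ᵢ−x̄)² = 1414.875; SSW = ΣΣ(x−x̄ᵢ)² = 978.764
MSB = 1414.875/3 = 471.6250; MSW = 978.764/32 = 30.5864
F = MSB/MSW = 15.4194
df = (3, 32)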